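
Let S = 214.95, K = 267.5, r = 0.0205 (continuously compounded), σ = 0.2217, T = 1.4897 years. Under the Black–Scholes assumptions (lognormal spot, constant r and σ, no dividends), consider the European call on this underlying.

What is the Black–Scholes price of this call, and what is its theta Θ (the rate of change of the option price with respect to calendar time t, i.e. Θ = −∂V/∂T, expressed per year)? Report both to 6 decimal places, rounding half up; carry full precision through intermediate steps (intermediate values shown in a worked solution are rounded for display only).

price = 9.153945
Θ = -7.737498

σ√T = 0.2217·√1.4897 = 0.270592
d₁ = (ln(S/K) + (r+σ²/2)T) / (σ√T) = (ln(214.95/267.5) + (0.0205+0.2217²/2)·1.4897) / 0.270592 = (-0.218714 + 0.067149) / 0.270592 = -0.560124
d₂ = d₁ − σ√T = -0.560124 − 0.270592 = -0.830716
e^{−rT} = e^{−0.0205·1.4897} = 0.969923
N(d₁) = 0.287697,  N(d₂) = 0.203067
Call price V = S·N(d₁) − K·e^{−rT}·N(d₂) = 61.840534 − 52.686589 = 9.153945
φ(d₁) = (1/√(2π))·e^{−d₁²/2} = 0.341022
Θ = −S·φ(d₁)·σ/(2√T) − r·K·e^{−rT}·N(d₂) = −6.657423 − 1.080075 = -7.737498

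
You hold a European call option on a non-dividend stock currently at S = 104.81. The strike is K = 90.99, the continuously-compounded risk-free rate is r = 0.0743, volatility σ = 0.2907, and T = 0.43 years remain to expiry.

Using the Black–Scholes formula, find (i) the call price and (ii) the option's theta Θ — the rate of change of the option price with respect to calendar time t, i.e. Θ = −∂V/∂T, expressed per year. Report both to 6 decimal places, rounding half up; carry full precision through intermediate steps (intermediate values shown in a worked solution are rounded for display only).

price = 18.484619
Θ = -10.782369

σ√T = 0.2907·√0.43 = 0.190625
d₁ = (ln(S/K) + (r+σ²/2)T) / (σ√T) = (ln(104.81/90.99) + (0.0743+0.2907²/2)·0.43) / 0.190625 = (0.141400 + 0.050118) / 0.190625 = 1.004683
d₂ = d₁ − σ√T = 1.004683 − 0.190625 = 0.814058
e^{−rT} = e^{−0.0743·0.43} = 0.968556
N(d₁) = 0.842475,  N(d₂) = 0.792194
Call price V = S·N(d₁) − K·e^{−rT}·N(d₂) = 88.299835 − 69.815216 = 18.484619
φ(d₁) = (1/√(2π))·e^{−d₁²/2} = 0.240838
Θ = −S·φ(d₁)·σ/(2√T) − r·K·e^{−rT}·N(d₂) = −5.595098 − 5.187271 = -10.782369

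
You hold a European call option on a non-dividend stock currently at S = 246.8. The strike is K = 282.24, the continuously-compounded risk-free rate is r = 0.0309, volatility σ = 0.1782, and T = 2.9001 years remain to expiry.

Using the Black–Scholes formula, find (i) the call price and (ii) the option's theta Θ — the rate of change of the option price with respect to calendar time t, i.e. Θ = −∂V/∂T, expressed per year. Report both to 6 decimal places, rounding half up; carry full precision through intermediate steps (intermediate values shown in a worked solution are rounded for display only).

price = 25.144471
Θ = -8.202289

σ√T = 0.1782·√2.9001 = 0.303469
d₁ = (ln(S/K) + (r+σ²/2)T) / (σ√T) = (ln(246.8/282.24) + (0.0309+0.1782²/2)·2.9001) / 0.303469 = (-0.134179 + 0.135660) / 0.303469 = 0.004878
d₂ = d₁ − σ√T = 0.004878 − 0.303469 = -0.298591
e^{−rT} = e^{−0.0309·2.9001} = 0.914285
N(d₁) = 0.501946,  N(d₂) = 0.382626
Call price V = S·N(d₁) − K·e^{−rT}·N(d₂) = 123.880272 − 98.735801 = 25.144471
φ(d₁) = (1/√(2π))·e^{−d₁²/2} = 0.398938
Θ = −S·φ(d₁)·σ/(2√T) − r·K·e^{−rT}·N(d₂) = −5.151353 − 3.050936 = -8.202289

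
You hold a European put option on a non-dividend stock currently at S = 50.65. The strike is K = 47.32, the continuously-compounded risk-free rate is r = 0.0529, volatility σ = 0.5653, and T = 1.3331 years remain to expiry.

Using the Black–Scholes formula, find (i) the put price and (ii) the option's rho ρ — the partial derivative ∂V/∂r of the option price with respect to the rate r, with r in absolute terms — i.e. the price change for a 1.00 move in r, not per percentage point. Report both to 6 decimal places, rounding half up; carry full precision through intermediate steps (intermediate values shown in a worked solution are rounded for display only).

price = 9.105946
ρ = -32.063802

σ√T = 0.5653·√1.3331 = 0.652695
d₁ = (ln(S/K) + (r+σ²/2)T) / (σ√T) = (ln(50.65/47.32) + (0.0529+0.5653²/2)·1.3331) / 0.652695 = (0.068006 + 0.283526) / 0.652695 = 0.538586
d₂ = d₁ − σ√T = 0.538586 − 0.652695 = -0.114109
e^{−rT} = e^{−0.0529·1.3331} = 0.931908
N(−d₁) = 0.295086,  N(−d₂) = 0.545424
Put price V = K·e^{−rT}·N(−d₂) − S·N(−d₁) = 24.052061 − 14.946115 = 9.105946
ρ = −K·T·e^{−rT}·N(−d₂) = -32.063802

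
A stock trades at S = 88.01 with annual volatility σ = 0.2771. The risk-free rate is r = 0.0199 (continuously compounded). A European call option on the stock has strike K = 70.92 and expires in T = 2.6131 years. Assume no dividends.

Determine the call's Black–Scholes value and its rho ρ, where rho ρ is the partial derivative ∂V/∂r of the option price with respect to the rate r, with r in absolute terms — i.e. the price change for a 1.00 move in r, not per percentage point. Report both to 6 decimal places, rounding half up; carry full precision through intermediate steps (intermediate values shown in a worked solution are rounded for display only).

price = 26.439706
ρ = 113.622620

σ√T = 0.2771·√2.6131 = 0.447935
d₁ = (ln(S/K) + (r+σ²/2)T) / (σ√T) = (ln(88.01/70.92) + (0.0199+0.2771²/2)·2.6131) / 0.447935 = (0.215898 + 0.152323) / 0.447935 = 0.822043
d₂ = d₁ − σ√T = 0.822043 − 0.447935 = 0.374108
e^{−rT} = e^{−0.0199·2.6131} = 0.949328
N(d₁) = 0.794474,  N(d₂) = 0.645838
Call price V = S·N(d₁) − K·e^{−rT}·N(d₂) = 69.921631 − 43.481926 = 26.439706
ρ = K·T·e^{−rT}·N(d₂) = 113.622620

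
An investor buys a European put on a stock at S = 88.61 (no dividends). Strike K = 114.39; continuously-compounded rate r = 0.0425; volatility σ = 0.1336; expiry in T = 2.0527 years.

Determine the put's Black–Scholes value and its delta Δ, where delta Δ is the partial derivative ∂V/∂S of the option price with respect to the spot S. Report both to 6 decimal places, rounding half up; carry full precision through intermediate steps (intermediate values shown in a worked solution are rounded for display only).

σ√T = 0.1336·√2.0527 = 0.191412
d₁ = (ln(S/K) + (r+σ²/2)T) / (σ√T) = (ln(88.61/114.39) + (0.0425+0.1336²/2)·2.0527) / 0.191412 = (-0.255369 + 0.105559) / 0.191412 = -0.782657
d₂ = d₁ − σ√T = -0.782657 − 0.191412 = -0.974069
e^{−rT} = e^{−0.0425·2.0527} = 0.916457
N(−d₁) = 0.783086,  N(−d₂) = 0.834989
Put price V = K·e^{−rT}·N(−d₂) − S·N(−d₁) = 87.534846 − 69.389220 = 18.145626
Δ = −N(−d₁) = -0.783086

price = 18.145626
Δ = -0.783086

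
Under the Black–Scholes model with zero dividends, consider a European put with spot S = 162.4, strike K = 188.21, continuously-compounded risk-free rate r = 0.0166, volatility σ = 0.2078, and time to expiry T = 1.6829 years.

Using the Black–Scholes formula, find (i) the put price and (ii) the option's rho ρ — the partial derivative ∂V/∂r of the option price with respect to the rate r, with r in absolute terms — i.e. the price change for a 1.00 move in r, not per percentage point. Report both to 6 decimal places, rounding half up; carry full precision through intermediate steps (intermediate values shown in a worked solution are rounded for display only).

price = 30.609062
ρ = -221.297902

σ√T = 0.2078·√1.6829 = 0.269572
d₁ = (ln(S/K) + (r+σ²/2)T) / (σ√T) = (ln(162.4/188.21) + (0.0166+0.2078²/2)·1.6829) / 0.269572 = (-0.147496 + 0.064271) / 0.269572 = -0.308731
d₂ = d₁ − σ√T = -0.308731 − 0.269572 = -0.578303
e^{−rT} = e^{−0.0166·1.6829} = 0.972450
N(−d₁) = 0.621237,  N(−d₂) = 0.718470
Put price V = K·e^{−rT}·N(−d₂) − S·N(−d₁) = 131.497951 − 100.888889 = 30.609062
ρ = −K·T·e^{−rT}·N(−d₂) = -221.297902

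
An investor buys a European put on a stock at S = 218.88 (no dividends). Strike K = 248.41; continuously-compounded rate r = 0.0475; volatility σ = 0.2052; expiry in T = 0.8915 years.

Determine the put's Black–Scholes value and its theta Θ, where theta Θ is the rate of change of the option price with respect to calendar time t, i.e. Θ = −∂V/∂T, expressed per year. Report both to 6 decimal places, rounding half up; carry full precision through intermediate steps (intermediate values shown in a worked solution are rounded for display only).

σ√T = 0.2052·√0.8915 = 0.193748
d₁ = (ln(S/K) + (r+σ²/2)T) / (σ√T) = (ln(218.88/248.41) + (0.0475+0.2052²/2)·0.8915) / 0.193748 = (-0.126557 + 0.061115) / 0.193748 = -0.337765
d₂ = d₁ − σ√T = -0.337765 − 0.193748 = -0.531514
e^{−rT} = e^{−0.0475·0.8915} = 0.958538
N(−d₁) = 0.632230,  N(−d₂) = 0.702469
Put price V = K·e^{−rT}·N(−d₂) − S·N(−d₁) = 167.265073 − 138.382512 = 28.882562
φ(d₁) = (1/√(2π))·e^{−d₁²/2} = 0.376822
Θ = −S·φ(d₁)·σ/(2√T) + r·K·e^{−rT}·N(−d₂) = −8.962506 + 7.945091 = -1.017415

price = 28.882562
Θ = -1.017415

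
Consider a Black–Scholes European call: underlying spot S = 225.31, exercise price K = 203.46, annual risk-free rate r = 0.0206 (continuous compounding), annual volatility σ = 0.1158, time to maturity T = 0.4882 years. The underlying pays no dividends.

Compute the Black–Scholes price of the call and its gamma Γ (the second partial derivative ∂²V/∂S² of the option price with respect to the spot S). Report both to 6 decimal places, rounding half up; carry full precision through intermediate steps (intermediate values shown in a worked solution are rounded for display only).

price = 24.538705
Γ = 0.007923

σ√T = 0.1158·√0.4882 = 0.080911
d₁ = (ln(S/K) + (r+σ²/2)T) / (σ√T) = (ln(225.31/203.46) + (0.0206+0.1158²/2)·0.4882) / 0.080911 = (0.102008 + 0.013330) / 0.080911 = 1.425493
d₂ = d₁ − σ√T = 1.425493 − 0.080911 = 1.344582
e^{−rT} = e^{−0.0206·0.4882} = 0.989993
N(d₁) = 0.922993,  N(d₂) = 0.910620
Call price V = S·N(d₁) − K·e^{−rT}·N(d₂) = 207.959464 − 183.420760 = 24.538705
φ(d₁) = (1/√(2π))·e^{−d₁²/2} = 0.144431
Γ = φ(d₁) / (S·σ·√T) = 0.007923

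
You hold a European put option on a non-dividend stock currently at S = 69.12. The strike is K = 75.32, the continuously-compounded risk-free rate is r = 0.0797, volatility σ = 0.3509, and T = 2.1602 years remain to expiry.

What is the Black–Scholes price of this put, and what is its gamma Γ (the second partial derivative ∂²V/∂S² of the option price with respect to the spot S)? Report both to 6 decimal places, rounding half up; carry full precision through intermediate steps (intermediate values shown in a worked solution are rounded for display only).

σ√T = 0.3509·√2.1602 = 0.515739
d₁ = (ln(S/K) + (r+σ²/2)T) / (σ√T) = (ln(69.12/75.32) + (0.0797+0.3509²/2)·2.1602) / 0.515739 = (-0.085902 + 0.305162) / 0.515739 = 0.425137
d₂ = d₁ − σ√T = 0.425137 − 0.515739 = -0.090602
e^{−rT} = e^{−0.0797·2.1602} = 0.841838
N(−d₁) = 0.335368,  N(−d₂) = 0.536096
Put price V = K·e^{−rT}·N(−d₂) − S·N(−d₁) = 33.992341 − 23.180663 = 10.811678
φ(d₁) = (1/√(2π))·e^{−d₁²/2} = 0.364471
Γ = φ(d₁) / (S·σ·√T) = 0.010224

price = 10.811678
Γ = 0.010224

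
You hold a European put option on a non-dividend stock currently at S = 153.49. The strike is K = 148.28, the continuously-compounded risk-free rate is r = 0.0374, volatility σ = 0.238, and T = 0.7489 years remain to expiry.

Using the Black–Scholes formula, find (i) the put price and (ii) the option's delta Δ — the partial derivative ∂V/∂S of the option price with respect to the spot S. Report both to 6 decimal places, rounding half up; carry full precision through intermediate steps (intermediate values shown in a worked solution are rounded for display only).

σ√T = 0.238·√0.7489 = 0.205963
d₁ = (ln(S/K) + (r+σ²/2)T) / (σ√T) = (ln(153.49/148.28) + (0.0374+0.238²/2)·0.7489) / 0.205963 = (0.034533 + 0.049219) / 0.205963 = 0.406638
d₂ = d₁ − σ√T = 0.406638 − 0.205963 = 0.200675
e^{−rT} = e^{−0.0374·0.7489} = 0.972380
N(−d₁) = 0.342137,  N(−d₂) = 0.420476
Put price V = K·e^{−rT}·N(−d₂) − S·N(−d₁) = 60.626171 − 52.514619 = 8.111552
Δ = −N(−d₁) = -0.342137

price = 8.111552
Δ = -0.342137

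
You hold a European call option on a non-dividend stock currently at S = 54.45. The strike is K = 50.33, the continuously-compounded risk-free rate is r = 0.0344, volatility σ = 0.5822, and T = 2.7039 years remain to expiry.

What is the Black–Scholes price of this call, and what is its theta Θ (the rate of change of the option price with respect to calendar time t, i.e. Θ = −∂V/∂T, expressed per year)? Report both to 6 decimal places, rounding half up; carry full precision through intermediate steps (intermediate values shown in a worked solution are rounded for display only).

price = 23.016630
Θ = -3.700120

σ√T = 0.5822·√2.7039 = 0.957343
d₁ = (ln(S/K) + (r+σ²/2)T) / (σ√T) = (ln(54.45/50.33) + (0.0344+0.5822²/2)·2.7039) / 0.957343 = (0.078682 + 0.551267) / 0.957343 = 0.658018
d₂ = d₁ − σ√T = 0.658018 − 0.957343 = -0.299325
e^{−rT} = e^{−0.0344·2.7039} = 0.911181
N(d₁) = 0.744737,  N(d₂) = 0.382346
Call price V = S·N(d₁) − K·e^{−rT}·N(d₂) = 40.550906 − 17.534276 = 23.016630
φ(d₁) = (1/√(2π))·e^{−d₁²/2} = 0.321283
Θ = −S·φ(d₁)·σ/(2√T) − r·K·e^{−rT}·N(d₂) = −3.096941 − 0.603179 = -3.700120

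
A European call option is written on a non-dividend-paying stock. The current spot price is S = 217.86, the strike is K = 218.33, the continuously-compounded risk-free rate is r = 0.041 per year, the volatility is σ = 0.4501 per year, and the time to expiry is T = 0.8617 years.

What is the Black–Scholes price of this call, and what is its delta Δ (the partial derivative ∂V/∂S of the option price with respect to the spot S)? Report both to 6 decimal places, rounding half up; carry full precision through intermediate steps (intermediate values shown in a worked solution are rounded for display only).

price = 39.127965
Δ = 0.613445

σ√T = 0.4501·√0.8617 = 0.417818
d₁ = (ln(S/K) + (r+σ²/2)T) / (σ√T) = (ln(217.86/218.33) + (0.041+0.4501²/2)·0.8617) / 0.417818 = (-0.002155 + 0.122616) / 0.417818 = 0.288309
d₂ = d₁ − σ√T = 0.288309 − 0.417818 = -0.129509
e^{−rT} = e^{−0.041·0.8617} = 0.965287
N(d₁) = 0.613445,  N(d₂) = 0.448477
Call price V = S·N(d₁) − K·e^{−rT}·N(d₂) = 133.645087 − 94.517122 = 39.127965
Δ = N(d₁) = 0.613445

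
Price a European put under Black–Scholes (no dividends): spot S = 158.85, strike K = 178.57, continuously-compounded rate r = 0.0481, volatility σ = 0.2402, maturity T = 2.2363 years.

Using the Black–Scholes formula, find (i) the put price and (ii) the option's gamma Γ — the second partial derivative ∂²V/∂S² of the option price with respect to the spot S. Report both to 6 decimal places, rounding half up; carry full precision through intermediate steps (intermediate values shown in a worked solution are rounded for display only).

price = 23.511318
Γ = 0.006910

σ√T = 0.2402·√2.2363 = 0.359201
d₁ = (ln(S/K) + (r+σ²/2)T) / (σ√T) = (ln(158.85/178.57) + (0.0481+0.2402²/2)·2.2363) / 0.359201 = (-0.117020 + 0.172079) / 0.359201 = 0.153280
d₂ = d₁ − σ√T = 0.153280 − 0.359201 = -0.205921
e^{−rT} = e^{−0.0481·2.2363} = 0.898017
N(−d₁) = 0.439089,  N(−d₂) = 0.581574
Put price V = K·e^{−rT}·N(−d₂) − S·N(−d₁) = 93.260539 − 69.749221 = 23.511318
φ(d₁) = (1/√(2π))·e^{−d₁²/2} = 0.394283
Γ = φ(d₁) / (S·σ·√T) = 0.006910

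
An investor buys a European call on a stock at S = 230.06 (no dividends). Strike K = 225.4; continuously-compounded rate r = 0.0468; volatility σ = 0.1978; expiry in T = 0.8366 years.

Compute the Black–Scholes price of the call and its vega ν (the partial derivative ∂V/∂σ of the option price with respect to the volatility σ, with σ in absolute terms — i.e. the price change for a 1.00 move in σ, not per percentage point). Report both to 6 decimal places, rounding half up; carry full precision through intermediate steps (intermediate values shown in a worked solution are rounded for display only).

price = 23.623428
ν = 76.861559

σ√T = 0.1978·√0.8366 = 0.180919
d₁ = (ln(S/K) + (r+σ²/2)T) / (σ√T) = (ln(230.06/225.4) + (0.0468+0.1978²/2)·0.8366) / 0.180919 = (0.020464 + 0.055519) / 0.180919 = 0.419979
d₂ = d₁ − σ√T = 0.419979 − 0.180919 = 0.239059
e^{−rT} = e^{−0.0468·0.8366} = 0.961604
N(d₁) = 0.662750,  N(d₂) = 0.594470
Call price V = S·N(d₁) − K·e^{−rT}·N(d₂) = 152.472165 − 128.848737 = 23.623428
φ(d₁) = (1/√(2π))·e^{−d₁²/2} = 0.365266
ν = S·φ(d₁)·√T = 76.861559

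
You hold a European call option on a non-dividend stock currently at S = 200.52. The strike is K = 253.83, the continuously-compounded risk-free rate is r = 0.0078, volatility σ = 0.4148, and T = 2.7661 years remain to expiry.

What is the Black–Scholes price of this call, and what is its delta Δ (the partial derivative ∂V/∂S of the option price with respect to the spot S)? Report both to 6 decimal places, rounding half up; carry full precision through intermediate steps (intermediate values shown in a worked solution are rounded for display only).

σ√T = 0.4148·√2.7661 = 0.689879
d₁ = (ln(S/K) + (r+σ²/2)T) / (σ√T) = (ln(200.52/253.83) + (0.0078+0.4148²/2)·2.7661) / 0.689879 = (-0.235751 + 0.259542) / 0.689879 = 0.034486
d₂ = d₁ − σ√T = 0.034486 − 0.689879 = -0.655393
e^{−rT} = e^{−0.0078·2.7661} = 0.978656
N(d₁) = 0.513755,  N(d₂) = 0.256107
Call price V = S·N(d₁) − K·e^{−rT}·N(d₂) = 103.018183 − 63.620200 = 39.397983
Δ = N(d₁) = 0.513755

price = 39.397983
Δ = 0.513755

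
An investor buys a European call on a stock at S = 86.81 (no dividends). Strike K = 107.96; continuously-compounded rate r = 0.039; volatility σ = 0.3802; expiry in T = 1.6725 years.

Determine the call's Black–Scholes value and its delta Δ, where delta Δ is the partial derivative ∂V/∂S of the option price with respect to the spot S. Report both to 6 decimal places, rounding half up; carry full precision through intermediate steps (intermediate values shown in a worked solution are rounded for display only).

price = 11.938561
Δ = 0.474112

σ√T = 0.3802·√1.6725 = 0.491694
d₁ = (ln(S/K) + (r+σ²/2)T) / (σ√T) = (ln(86.81/107.96) + (0.039+0.3802²/2)·1.6725) / 0.491694 = (-0.218039 + 0.186109) / 0.491694 = -0.064938
d₂ = d₁ − σ√T = -0.064938 − 0.491694 = -0.556633
e^{−rT} = e^{−0.039·1.6725} = 0.936854
N(d₁) = 0.474112,  N(d₂) = 0.288889
Call price V = S·N(d₁) − K·e^{−rT}·N(d₂) = 41.157623 − 29.219062 = 11.938561
Δ = N(d₁) = 0.474112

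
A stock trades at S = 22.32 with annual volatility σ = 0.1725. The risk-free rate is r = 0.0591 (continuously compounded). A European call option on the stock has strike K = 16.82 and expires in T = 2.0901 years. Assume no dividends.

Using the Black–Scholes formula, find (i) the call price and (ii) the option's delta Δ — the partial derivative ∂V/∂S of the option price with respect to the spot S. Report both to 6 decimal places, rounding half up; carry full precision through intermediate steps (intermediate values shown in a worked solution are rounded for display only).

σ√T = 0.1725·√2.0901 = 0.249386
d₁ = (ln(S/K) + (r+σ²/2)T) / (σ√T) = (ln(22.32/16.82) + (0.0591+0.1725²/2)·2.0901) / 0.249386 = (0.282914 + 0.154622) / 0.249386 = 1.754451
d₂ = d₁ − σ√T = 1.754451 − 0.249386 = 1.505065
e^{−rT} = e^{−0.0591·2.0901} = 0.883800
N(d₁) = 0.960323,  N(d₂) = 0.933846
Call price V = S·N(d₁) − K·e^{−rT}·N(d₂) = 21.434418 − 13.882101 = 7.552317
Δ = N(d₁) = 0.960323

price = 7.552317
Δ = 0.960323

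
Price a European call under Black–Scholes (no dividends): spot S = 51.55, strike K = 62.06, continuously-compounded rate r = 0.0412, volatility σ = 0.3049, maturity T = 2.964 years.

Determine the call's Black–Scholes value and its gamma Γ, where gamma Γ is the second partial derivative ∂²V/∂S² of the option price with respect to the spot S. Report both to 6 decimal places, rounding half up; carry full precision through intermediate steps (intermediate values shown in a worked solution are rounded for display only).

price = 9.412676
Γ = 0.014596

σ√T = 0.3049·√2.964 = 0.524924
d₁ = (ln(S/K) + (r+σ²/2)T) / (σ√T) = (ln(51.55/62.06) + (0.0412+0.3049²/2)·2.964) / 0.524924 = (-0.185549 + 0.259889) / 0.524924 = 0.141620
d₂ = d₁ − σ√T = 0.141620 − 0.524924 = -0.383304
e^{−rT} = e^{−0.0412·2.964} = 0.885045
N(d₁) = 0.556310,  N(d₂) = 0.350747
Call price V = S·N(d₁) − K·e^{−rT}·N(d₂) = 28.677786 − 19.265110 = 9.412676
φ(d₁) = (1/√(2π))·e^{−d₁²/2} = 0.394962
Γ = φ(d₁) / (S·σ·√T) = 0.014596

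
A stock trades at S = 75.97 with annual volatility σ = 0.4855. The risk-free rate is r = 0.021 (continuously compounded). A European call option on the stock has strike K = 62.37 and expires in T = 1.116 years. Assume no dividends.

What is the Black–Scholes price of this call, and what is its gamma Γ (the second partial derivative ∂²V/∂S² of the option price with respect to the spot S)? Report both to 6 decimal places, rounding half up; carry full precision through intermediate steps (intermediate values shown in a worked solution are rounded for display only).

price = 22.604933
Γ = 0.008088

σ√T = 0.4855·√1.116 = 0.512887
d₁ = (ln(S/K) + (r+σ²/2)T) / (σ√T) = (ln(75.97/62.37) + (0.021+0.4855²/2)·1.116) / 0.512887 = (0.197254 + 0.154962) / 0.512887 = 0.686734
d₂ = d₁ − σ√T = 0.686734 − 0.512887 = 0.173847
e^{−rT} = e^{−0.021·1.116} = 0.976836
N(d₁) = 0.753875,  N(d₂) = 0.569007
Call price V = S·N(d₁) − K·e^{−rT}·N(d₂) = 57.271861 − 34.666928 = 22.604933
φ(d₁) = (1/√(2π))·e^{−d₁²/2} = 0.315139
Γ = φ(d₁) / (S·σ·√T) = 0.008088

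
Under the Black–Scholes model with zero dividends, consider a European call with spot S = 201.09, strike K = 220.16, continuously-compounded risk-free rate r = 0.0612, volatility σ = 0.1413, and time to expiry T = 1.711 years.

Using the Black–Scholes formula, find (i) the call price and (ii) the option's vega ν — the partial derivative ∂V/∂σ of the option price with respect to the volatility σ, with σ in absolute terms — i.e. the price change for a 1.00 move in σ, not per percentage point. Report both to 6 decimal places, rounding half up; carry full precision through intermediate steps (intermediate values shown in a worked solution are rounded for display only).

σ√T = 0.1413·√1.711 = 0.184828
d₁ = (ln(S/K) + (r+σ²/2)T) / (σ√T) = (ln(201.09/220.16) + (0.0612+0.1413²/2)·1.711) / 0.184828 = (-0.090602 + 0.121794) / 0.184828 = 0.168762
d₂ = d₁ − σ√T = 0.168762 − 0.184828 = -0.016066
e^{−rT} = e^{−0.0612·1.711} = 0.900583
N(d₁) = 0.567008,  N(d₂) = 0.493591
Call price V = S·N(d₁) − K·e^{−rT}·N(d₂) = 114.019638 − 97.865402 = 16.154235
φ(d₁) = (1/√(2π))·e^{−d₁²/2} = 0.393301
ν = S·φ(d₁)·√T = 103.452520

price = 16.154235
ν = 103.452520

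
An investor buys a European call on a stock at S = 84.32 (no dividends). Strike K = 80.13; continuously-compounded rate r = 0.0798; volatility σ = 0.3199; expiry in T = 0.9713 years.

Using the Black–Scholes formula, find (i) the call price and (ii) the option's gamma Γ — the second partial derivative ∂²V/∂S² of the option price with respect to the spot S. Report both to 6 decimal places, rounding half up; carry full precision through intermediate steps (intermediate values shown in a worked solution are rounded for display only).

price = 15.812968
Γ = 0.012792

σ√T = 0.3199·√0.9713 = 0.315276
d₁ = (ln(S/K) + (r+σ²/2)T) / (σ√T) = (ln(84.32/80.13) + (0.0798+0.3199²/2)·0.9713) / 0.315276 = (0.050969 + 0.127209) / 0.315276 = 0.565149
d₂ = d₁ − σ√T = 0.565149 − 0.315276 = 0.249873
e^{−rT} = e^{−0.0798·0.9713} = 0.925418
N(d₁) = 0.714014,  N(d₂) = 0.598657
Call price V = S·N(d₁) − K·e^{−rT}·N(d₂) = 60.205649 − 44.392680 = 15.812968
φ(d₁) = (1/√(2π))·e^{−d₁²/2} = 0.340059
Γ = φ(d₁) / (S·σ·√T) = 0.012792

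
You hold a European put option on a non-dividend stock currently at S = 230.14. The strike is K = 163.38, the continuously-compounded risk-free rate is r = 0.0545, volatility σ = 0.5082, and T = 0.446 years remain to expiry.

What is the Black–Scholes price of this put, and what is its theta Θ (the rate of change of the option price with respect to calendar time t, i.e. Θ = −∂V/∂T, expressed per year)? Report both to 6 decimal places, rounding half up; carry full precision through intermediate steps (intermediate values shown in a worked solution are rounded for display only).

price = 4.587446
Θ = -14.404445

σ√T = 0.5082·√0.446 = 0.339392
d₁ = (ln(S/K) + (r+σ²/2)T) / (σ√T) = (ln(230.14/163.38) + (0.0545+0.5082²/2)·0.446) / 0.339392 = (0.342609 + 0.081901) / 0.339392 = 1.250793
d₂ = d₁ − σ√T = 1.250793 − 0.339392 = 0.911401
e^{−rT} = e^{−0.0545·0.446} = 0.975986
N(−d₁) = 0.105505,  N(−d₂) = 0.181042
Put price V = K·e^{−rT}·N(−d₂) − S·N(−d₁) = 28.868365 − 24.280919 = 4.587446
φ(d₁) = (1/√(2π))·e^{−d₁²/2} = 0.182468
Θ = −S·φ(d₁)·σ/(2√T) + r·K·e^{−rT}·N(−d₂) = −15.977771 + 1.573326 = -14.404445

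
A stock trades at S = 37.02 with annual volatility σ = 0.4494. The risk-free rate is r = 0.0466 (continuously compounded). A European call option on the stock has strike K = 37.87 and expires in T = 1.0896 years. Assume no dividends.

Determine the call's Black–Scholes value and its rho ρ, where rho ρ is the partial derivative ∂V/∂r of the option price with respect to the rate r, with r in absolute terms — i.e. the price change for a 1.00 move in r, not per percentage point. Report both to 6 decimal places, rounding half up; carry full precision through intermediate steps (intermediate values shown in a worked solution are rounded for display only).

price = 7.294384
ρ = 16.890473

σ√T = 0.4494·√1.0896 = 0.469101
d₁ = (ln(S/K) + (r+σ²/2)T) / (σ√T) = (ln(37.02/37.87) + (0.0466+0.4494²/2)·1.0896) / 0.469101 = (-0.022701 + 0.160803) / 0.469101 = 0.294398
d₂ = d₁ − σ√T = 0.294398 − 0.469101 = -0.174703
e^{−rT} = e^{−0.0466·1.0896} = 0.950492
N(d₁) = 0.615773,  N(d₂) = 0.430656
Call price V = S·N(d₁) − K·e^{−rT}·N(d₂) = 22.795919 − 15.501535 = 7.294384
ρ = K·T·e^{−rT}·N(d₂) = 16.890473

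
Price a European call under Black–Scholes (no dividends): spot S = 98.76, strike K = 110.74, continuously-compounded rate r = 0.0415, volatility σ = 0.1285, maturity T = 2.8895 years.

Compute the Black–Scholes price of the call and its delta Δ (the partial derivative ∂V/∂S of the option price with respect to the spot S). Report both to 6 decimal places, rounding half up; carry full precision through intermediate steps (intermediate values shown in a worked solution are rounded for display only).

price = 8.835418
Δ = 0.553313

σ√T = 0.1285·√2.8895 = 0.218431
d₁ = (ln(S/K) + (r+σ²/2)T) / (σ√T) = (ln(98.76/110.74) + (0.0415+0.1285²/2)·2.8895) / 0.218431 = (-0.114492 + 0.143770) / 0.218431 = 0.134037
d₂ = d₁ − σ√T = 0.134037 − 0.218431 = -0.084394
e^{−rT} = e^{−0.0415·2.8895} = 0.886996
N(d₁) = 0.553313,  N(d₂) = 0.466372
Call price V = S·N(d₁) − K·e^{−rT}·N(d₂) = 54.645230 − 45.809813 = 8.835418
Δ = N(d₁) = 0.553313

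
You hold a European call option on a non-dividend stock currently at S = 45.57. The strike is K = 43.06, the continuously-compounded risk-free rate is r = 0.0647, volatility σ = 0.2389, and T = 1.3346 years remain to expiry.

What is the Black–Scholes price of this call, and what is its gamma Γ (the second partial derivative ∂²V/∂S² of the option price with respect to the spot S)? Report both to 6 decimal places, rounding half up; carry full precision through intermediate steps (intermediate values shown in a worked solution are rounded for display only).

σ√T = 0.2389·√1.3346 = 0.275989
d₁ = (ln(S/K) + (r+σ²/2)T) / (σ√T) = (ln(45.57/43.06) + (0.0647+0.2389²/2)·1.3346) / 0.275989 = (0.056655 + 0.124434) / 0.275989 = 0.656145
d₂ = d₁ − σ√T = 0.656145 − 0.275989 = 0.380156
e^{−rT} = e^{−0.0647·1.3346} = 0.917274
N(d₁) = 0.744134,  N(d₂) = 0.648085
Call price V = S·N(d₁) − K·e^{−rT}·N(d₂) = 33.910208 − 25.597958 = 8.312250
φ(d₁) = (1/√(2π))·e^{−d₁²/2} = 0.321679
Γ = φ(d₁) / (S·σ·√T) = 0.025577

price = 8.312250
Γ = 0.025577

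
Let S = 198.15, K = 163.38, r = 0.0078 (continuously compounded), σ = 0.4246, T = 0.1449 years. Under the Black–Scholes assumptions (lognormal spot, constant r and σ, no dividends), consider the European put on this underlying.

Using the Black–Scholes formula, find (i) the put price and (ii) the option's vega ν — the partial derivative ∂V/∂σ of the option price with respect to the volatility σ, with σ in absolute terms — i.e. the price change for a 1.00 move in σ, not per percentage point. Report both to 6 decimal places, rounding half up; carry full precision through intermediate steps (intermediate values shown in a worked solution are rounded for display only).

price = 1.624472
ν = 13.236941

σ√T = 0.4246·√0.1449 = 0.161627
d₁ = (ln(S/K) + (r+σ²/2)T) / (σ√T) = (ln(198.15/163.38) + (0.0078+0.4246²/2)·0.1449) / 0.161627 = (0.192946 + 0.014192) / 0.161627 = 1.281576
d₂ = d₁ − σ√T = 1.281576 − 0.161627 = 1.119949
e^{−rT} = e^{−0.0078·0.1449} = 0.998870
N(−d₁) = 0.099996,  N(−d₂) = 0.131368
Put price V = K·e^{−rT}·N(−d₂) − S·N(−d₁) = 21.438620 − 19.814148 = 1.624472
φ(d₁) = (1/√(2π))·e^{−d₁²/2} = 0.175493
ν = S·φ(d₁)·√T = 13.236941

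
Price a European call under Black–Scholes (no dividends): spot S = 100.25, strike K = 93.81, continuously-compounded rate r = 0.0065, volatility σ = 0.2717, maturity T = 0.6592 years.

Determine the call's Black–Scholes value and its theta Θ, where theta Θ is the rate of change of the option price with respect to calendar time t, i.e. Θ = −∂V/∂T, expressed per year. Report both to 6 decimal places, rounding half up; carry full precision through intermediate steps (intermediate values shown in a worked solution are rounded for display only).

σ√T = 0.2717·√0.6592 = 0.220596
d₁ = (ln(S/K) + (r+σ²/2)T) / (σ√T) = (ln(100.25/93.81) + (0.0065+0.2717²/2)·0.6592) / 0.220596 = (0.066396 + 0.028616) / 0.220596 = 0.430704
d₂ = d₁ − σ√T = 0.430704 − 0.220596 = 0.210108
e^{−rT} = e^{−0.0065·0.6592} = 0.995724
N(d₁) = 0.666658,  N(d₂) = 0.583208
Call price V = S·N(d₁) − K·e^{−rT}·N(d₂) = 66.832494 − 54.476847 = 12.355647
φ(d₁) = (1/√(2π))·e^{−d₁²/2} = 0.363603
Θ = −S·φ(d₁)·σ/(2√T) − r·K·e^{−rT}·N(d₂) = −6.099066 − 0.354100 = -6.453166

price = 12.355647
Θ = -6.453166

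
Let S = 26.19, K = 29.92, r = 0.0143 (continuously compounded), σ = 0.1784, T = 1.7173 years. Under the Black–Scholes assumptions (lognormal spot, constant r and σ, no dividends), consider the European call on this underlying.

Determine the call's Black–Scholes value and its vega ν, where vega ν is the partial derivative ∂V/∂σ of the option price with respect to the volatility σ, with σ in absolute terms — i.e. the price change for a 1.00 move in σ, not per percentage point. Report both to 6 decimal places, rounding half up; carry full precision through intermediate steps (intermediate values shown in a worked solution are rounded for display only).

price = 1.346315
ν = 12.889363

σ√T = 0.1784·√1.7173 = 0.233786
d₁ = (ln(S/K) + (r+σ²/2)T) / (σ√T) = (ln(26.19/29.92) + (0.0143+0.1784²/2)·1.7173) / 0.233786 = (-0.133149 + 0.051885) / 0.233786 = -0.347601
d₂ = d₁ − σ√T = -0.347601 − 0.233786 = -0.581387
e^{−rT} = e^{−0.0143·1.7173} = 0.975742
N(d₁) = 0.364070,  N(d₂) = 0.280490
Call price V = S·N(d₁) − K·e^{−rT}·N(d₂) = 9.534988 − 8.188673 = 1.346315
φ(d₁) = (1/√(2π))·e^{−d₁²/2} = 0.375554
ν = S·φ(d₁)·√T = 12.889363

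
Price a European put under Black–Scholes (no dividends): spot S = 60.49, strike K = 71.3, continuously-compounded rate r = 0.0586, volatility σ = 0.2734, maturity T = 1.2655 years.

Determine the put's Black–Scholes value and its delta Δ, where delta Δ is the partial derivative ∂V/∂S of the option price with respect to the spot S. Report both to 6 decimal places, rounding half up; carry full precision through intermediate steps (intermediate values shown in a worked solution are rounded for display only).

σ√T = 0.2734·√1.2655 = 0.307560
d₁ = (ln(S/K) + (r+σ²/2)T) / (σ√T) = (ln(60.49/71.3) + (0.0586+0.2734²/2)·1.2655) / 0.307560 = (-0.164418 + 0.121455) / 0.307560 = -0.139691
d₂ = d₁ − σ√T = -0.139691 − 0.307560 = -0.447251
e^{−rT} = e^{−0.0586·1.2655} = 0.928525
N(−d₁) = 0.555548,  N(−d₂) = 0.672653
Put price V = K·e^{−rT}·N(−d₂) − S·N(−d₁) = 44.532201 − 33.605103 = 10.927098
Δ = −N(−d₁) = -0.555548

price = 10.927098
Δ = -0.555548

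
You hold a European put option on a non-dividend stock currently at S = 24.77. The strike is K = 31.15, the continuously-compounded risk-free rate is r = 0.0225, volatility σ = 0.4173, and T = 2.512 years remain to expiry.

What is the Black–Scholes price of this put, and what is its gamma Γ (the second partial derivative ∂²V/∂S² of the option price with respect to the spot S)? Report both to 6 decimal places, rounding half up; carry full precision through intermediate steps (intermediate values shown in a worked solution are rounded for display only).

price = 9.586198
Γ = 0.024293

σ√T = 0.4173·√2.512 = 0.661391
d₁ = (ln(S/K) + (r+σ²/2)T) / (σ√T) = (ln(24.77/31.15) + (0.0225+0.4173²/2)·2.512) / 0.661391 = (-0.229181 + 0.275239) / 0.661391 = 0.069638
d₂ = d₁ − σ√T = 0.069638 − 0.661391 = -0.591753
e^{−rT} = e^{−0.0225·2.512} = 0.945048
N(−d₁) = 0.472241,  N(−d₂) = 0.722992
Put price V = K·e^{−rT}·N(−d₂) − S·N(−d₁) = 21.283605 − 11.697407 = 9.586198
φ(d₁) = (1/√(2π))·e^{−d₁²/2} = 0.397976
Γ = φ(d₁) / (S·σ·√T) = 0.024293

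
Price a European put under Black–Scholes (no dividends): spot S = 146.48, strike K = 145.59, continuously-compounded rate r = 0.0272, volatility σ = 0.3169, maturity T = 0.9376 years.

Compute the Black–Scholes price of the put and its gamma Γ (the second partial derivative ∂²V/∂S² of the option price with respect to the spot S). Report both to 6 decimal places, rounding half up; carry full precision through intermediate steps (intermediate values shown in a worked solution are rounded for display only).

price = 15.398141
Γ = 0.008589

σ√T = 0.3169·√0.9376 = 0.306853
d₁ = (ln(S/K) + (r+σ²/2)T) / (σ√T) = (ln(146.48/145.59) + (0.0272+0.3169²/2)·0.9376) / 0.306853 = (0.006094 + 0.072582) / 0.306853 = 0.256398
d₂ = d₁ − σ√T = 0.256398 − 0.306853 = -0.050455
e^{−rT} = e^{−0.0272·0.9376} = 0.974820
N(−d₁) = 0.398822,  N(−d₂) = 0.520120
Put price V = K·e^{−rT}·N(−d₂) − S·N(−d₁) = 73.817539 − 58.419398 = 15.398141
φ(d₁) = (1/√(2π))·e^{−d₁²/2} = 0.386042
Γ = φ(d₁) / (S·σ·√T) = 0.008589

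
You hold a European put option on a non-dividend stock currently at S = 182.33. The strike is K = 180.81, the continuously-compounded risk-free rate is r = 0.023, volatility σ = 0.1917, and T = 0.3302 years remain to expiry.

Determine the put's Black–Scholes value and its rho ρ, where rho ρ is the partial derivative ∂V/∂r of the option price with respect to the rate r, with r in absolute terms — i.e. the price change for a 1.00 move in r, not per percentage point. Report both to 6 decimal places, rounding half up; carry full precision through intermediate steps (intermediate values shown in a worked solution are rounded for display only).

σ√T = 0.1917·√0.3302 = 0.110157
d₁ = (ln(S/K) + (r+σ²/2)T) / (σ√T) = (ln(182.33/180.81) + (0.023+0.1917²/2)·0.3302) / 0.110157 = (0.008371 + 0.013662) / 0.110157 = 0.200018
d₂ = d₁ − σ√T = 0.200018 − 0.110157 = 0.089861
e^{−rT} = e^{−0.023·0.3302} = 0.992434
N(−d₁) = 0.420733,  N(−d₂) = 0.464199
Put price V = K·e^{−rT}·N(−d₂) − S·N(−d₁) = 83.296746 − 76.712288 = 6.584458
ρ = −K·T·e^{−rT}·N(−d₂) = -27.504585

price = 6.584458
ρ = -27.504585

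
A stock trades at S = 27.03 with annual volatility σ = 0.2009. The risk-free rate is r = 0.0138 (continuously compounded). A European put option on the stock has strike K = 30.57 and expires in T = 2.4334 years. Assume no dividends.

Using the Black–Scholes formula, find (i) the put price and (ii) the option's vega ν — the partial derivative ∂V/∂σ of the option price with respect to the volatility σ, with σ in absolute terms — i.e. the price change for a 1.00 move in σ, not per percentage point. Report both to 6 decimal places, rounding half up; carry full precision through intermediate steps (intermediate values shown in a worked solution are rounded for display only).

price = 4.929821
ν = 16.682345

σ√T = 0.2009·√2.4334 = 0.313391
d₁ = (ln(S/K) + (r+σ²/2)T) / (σ√T) = (ln(27.03/30.57) + (0.0138+0.2009²/2)·2.4334) / 0.313391 = (-0.123072 + 0.082688) / 0.313391 = -0.128861
d₂ = d₁ − σ√T = -0.128861 − 0.313391 = -0.442252
e^{−rT} = e^{−0.0138·2.4334} = 0.966977
N(−d₁) = 0.551266,  N(−d₂) = 0.670847
Put price V = K·e^{−rT}·N(−d₂) − S·N(−d₁) = 19.830544 − 14.900724 = 4.929821
φ(d₁) = (1/√(2π))·e^{−d₁²/2} = 0.395644
ν = S·φ(d₁)·√T = 16.682345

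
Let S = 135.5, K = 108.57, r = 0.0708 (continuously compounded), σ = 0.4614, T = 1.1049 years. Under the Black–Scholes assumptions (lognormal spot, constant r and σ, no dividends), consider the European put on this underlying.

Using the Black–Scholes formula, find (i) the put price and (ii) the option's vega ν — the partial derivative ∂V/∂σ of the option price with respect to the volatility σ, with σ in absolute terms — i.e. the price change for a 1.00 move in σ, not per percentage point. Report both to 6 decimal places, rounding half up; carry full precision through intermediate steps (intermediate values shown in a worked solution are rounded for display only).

price = 9.116454
ν = 39.234173

σ√T = 0.4614·√1.1049 = 0.484997
d₁ = (ln(S/K) + (r+σ²/2)T) / (σ√T) = (ln(135.5/108.57) + (0.0708+0.4614²/2)·1.1049) / 0.484997 = (0.221577 + 0.195838) / 0.484997 = 0.860654
d₂ = d₁ − σ√T = 0.860654 − 0.484997 = 0.375657
e^{−rT} = e^{−0.0708·1.1049} = 0.924755
N(−d₁) = 0.194714,  N(−d₂) = 0.353586
Put price V = K·e^{−rT}·N(−d₂) − S·N(−d₁) = 35.500255 − 26.383801 = 9.116454
φ(d₁) = (1/√(2π))·e^{−d₁²/2} = 0.275463
ν = S·φ(d₁)·√T = 39.234173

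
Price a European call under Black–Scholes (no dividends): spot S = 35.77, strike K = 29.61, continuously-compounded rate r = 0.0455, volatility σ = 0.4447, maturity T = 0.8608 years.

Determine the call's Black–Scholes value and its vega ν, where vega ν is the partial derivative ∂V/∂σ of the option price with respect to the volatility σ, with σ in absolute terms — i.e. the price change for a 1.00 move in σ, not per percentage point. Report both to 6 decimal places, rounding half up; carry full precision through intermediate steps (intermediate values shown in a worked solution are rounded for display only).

σ√T = 0.4447·√0.8608 = 0.412590
d₁ = (ln(S/K) + (r+σ²/2)T) / (σ√T) = (ln(35.77/29.61) + (0.0455+0.4447²/2)·0.8608) / 0.412590 = (0.188997 + 0.124281) / 0.412590 = 0.759299
d₂ = d₁ − σ√T = 0.759299 − 0.412590 = 0.346710
e^{−rT} = e^{−0.0455·0.8608} = 0.961591
N(d₁) = 0.776163,  N(d₂) = 0.635595
Call price V = S·N(d₁) − K·e^{−rT}·N(d₂) = 27.763357 − 18.097112 = 9.666244
φ(d₁) = (1/√(2π))·e^{−d₁²/2} = 0.299032
ν = S·φ(d₁)·√T = 9.924009

price = 9.666244
ν = 9.924009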